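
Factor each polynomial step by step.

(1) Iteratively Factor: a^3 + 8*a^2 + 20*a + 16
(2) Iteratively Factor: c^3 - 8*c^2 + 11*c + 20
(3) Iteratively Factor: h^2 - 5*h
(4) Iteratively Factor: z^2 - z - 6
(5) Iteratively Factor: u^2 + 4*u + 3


(1) = (a + 2)*(a^2 + 6*a + 8) = (a + 2)*(a + 4)*(a + 2)
(2) = (c - 4)*(c^2 - 4*c - 5) = (c - 5)*(c - 4)*(c + 1)
(3) = (h)*(h - 5)
(4) = (z + 2)*(z - 3)
(5) = (u + 1)*(u + 3)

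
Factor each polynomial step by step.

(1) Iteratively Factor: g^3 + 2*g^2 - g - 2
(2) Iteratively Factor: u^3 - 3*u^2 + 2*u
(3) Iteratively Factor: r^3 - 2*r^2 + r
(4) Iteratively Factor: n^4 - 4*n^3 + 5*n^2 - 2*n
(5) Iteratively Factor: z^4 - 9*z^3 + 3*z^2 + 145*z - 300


(1) = (g + 1)*(g^2 + g - 2) = (g + 1)*(g + 2)*(g - 1)
(2) = (u - 1)*(u^2 - 2*u) = u*(u - 1)*(u - 2)
(3) = (r - 1)*(r^2 - r) = (r - 1)^2*(r)
(4) = (n - 1)*(n^3 - 3*n^2 + 2*n) = (n - 1)^2*(n^2 - 2*n) = (n - 2)*(n - 1)^2*(n)
(5) = (z - 5)*(z^3 - 4*z^2 - 17*z + 60) = (z - 5)*(z + 4)*(z^2 - 8*z + 15) = (z - 5)^2*(z + 4)*(z - 3)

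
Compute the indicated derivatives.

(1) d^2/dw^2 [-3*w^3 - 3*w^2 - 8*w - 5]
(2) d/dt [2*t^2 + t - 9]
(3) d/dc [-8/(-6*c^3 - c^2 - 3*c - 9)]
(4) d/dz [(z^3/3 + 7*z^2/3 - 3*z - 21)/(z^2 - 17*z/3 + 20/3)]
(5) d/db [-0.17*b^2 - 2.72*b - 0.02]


(1) = -18*w - 6
(2) = 4*t + 1
(3) = 8*(-18*c^2 - 2*c - 3)/(6*c^3 + c^2 + 3*c + 9)^2
(4) = (3*z^4 - 34*z^3 - 32*z^2 + 658*z - 1251)/(9*z^4 - 102*z^3 + 409*z^2 - 680*z + 400)
(5) = -0.34*b - 2.72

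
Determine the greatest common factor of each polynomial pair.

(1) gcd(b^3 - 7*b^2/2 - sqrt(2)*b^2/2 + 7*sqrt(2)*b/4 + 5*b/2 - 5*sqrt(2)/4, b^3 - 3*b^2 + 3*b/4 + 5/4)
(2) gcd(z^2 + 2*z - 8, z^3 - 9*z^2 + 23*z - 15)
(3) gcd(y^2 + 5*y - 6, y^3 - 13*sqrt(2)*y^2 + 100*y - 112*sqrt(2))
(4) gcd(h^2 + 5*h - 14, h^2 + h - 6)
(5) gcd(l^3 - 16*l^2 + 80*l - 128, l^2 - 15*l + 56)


(1) = b^2 - 7*b/2 + 5/2
(2) = gcd((z - 2)*(z + 4), (z - 5)*(z - 3)*(z - 1)) = 1
(3) = gcd((y - 1)*(y + 6), (y - 7*sqrt(2))*(y - 4*sqrt(2))*(y - 2*sqrt(2))) = 1
(4) = gcd((h - 2)*(h + 7), (h - 2)*(h + 3)) = h - 2
(5) = gcd((l - 8)*(l - 4)^2, (l - 8)*(l - 7)) = l - 8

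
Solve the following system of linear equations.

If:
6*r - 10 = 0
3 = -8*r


Then:
No Solution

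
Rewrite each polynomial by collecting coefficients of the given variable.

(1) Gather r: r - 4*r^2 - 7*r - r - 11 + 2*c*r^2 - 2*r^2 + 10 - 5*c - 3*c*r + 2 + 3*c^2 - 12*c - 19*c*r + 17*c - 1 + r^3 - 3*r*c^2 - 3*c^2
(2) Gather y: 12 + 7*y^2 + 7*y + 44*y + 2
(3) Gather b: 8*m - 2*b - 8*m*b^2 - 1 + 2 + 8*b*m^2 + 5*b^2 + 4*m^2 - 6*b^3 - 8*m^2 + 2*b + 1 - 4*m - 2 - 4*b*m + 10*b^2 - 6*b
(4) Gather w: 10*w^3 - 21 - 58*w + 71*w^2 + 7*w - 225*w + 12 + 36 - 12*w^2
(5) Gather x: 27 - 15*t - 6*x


(1) = r^3 + r^2*(2*c - 6) + r*(-3*c^2 - 22*c - 7)
(2) = 7*y^2 + 51*y + 14
(3) = -6*b^3 + b^2*(15 - 8*m) + b*(8*m^2 - 4*m - 6) - 4*m^2 + 4*m
(4) = 10*w^3 + 59*w^2 - 276*w + 27
(5) = -15*t - 6*x + 27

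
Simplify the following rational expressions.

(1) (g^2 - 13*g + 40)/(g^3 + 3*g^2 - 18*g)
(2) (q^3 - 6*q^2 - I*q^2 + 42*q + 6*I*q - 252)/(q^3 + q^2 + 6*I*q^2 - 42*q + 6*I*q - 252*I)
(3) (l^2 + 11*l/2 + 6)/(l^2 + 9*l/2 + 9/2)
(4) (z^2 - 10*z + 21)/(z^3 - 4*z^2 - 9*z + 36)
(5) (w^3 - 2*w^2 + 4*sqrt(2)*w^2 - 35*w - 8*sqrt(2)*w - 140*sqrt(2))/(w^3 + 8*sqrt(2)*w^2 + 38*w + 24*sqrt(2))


(1) = (g^2 - 13*g + 40)/(g^3 + 3*g^2 - 18*g)
(2) = (q - 7*I)/(q + 7)
(3) = (l + 4)/(l + 3)
(4) = (z - 7)/(z^2 - z - 12)
(5) = (w^2 - 2*w - 35)/(w^2 + 4*sqrt(2)*w + 6)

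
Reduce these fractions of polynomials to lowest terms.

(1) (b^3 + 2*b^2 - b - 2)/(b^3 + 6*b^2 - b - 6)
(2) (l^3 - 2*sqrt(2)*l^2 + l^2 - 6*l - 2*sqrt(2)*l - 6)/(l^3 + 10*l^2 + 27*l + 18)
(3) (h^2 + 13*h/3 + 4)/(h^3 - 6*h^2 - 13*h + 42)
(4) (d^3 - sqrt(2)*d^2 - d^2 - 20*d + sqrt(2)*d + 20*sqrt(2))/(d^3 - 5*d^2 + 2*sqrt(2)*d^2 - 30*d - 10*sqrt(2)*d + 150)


(1) = (b + 2)/(b + 6)
(2) = (l^2 - 2*sqrt(2)*l - 6)/(l^2 + 9*l + 18)
(3) = (3*h + 4)/(3*h^2 - 27*h + 42)
(4) = (d^2 + d*(4 - sqrt(2)) - 4*sqrt(2))/(d^2 + 2*sqrt(2)*d - 30)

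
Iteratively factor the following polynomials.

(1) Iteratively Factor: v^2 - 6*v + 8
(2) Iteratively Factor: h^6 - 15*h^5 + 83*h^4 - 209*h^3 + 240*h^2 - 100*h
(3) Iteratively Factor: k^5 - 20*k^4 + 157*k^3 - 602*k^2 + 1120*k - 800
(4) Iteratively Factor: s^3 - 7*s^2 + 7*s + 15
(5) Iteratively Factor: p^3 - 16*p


(1) = (v - 4)*(v - 2)
(2) = (h - 2)*(h^5 - 13*h^4 + 57*h^3 - 95*h^2 + 50*h) = (h - 2)^2*(h^4 - 11*h^3 + 35*h^2 - 25*h) = (h - 2)^2*(h - 1)*(h^3 - 10*h^2 + 25*h) = (h - 5)*(h - 2)^2*(h - 1)*(h^2 - 5*h) = (h - 5)^2*(h - 2)^2*(h - 1)*(h)
(3) = (k - 4)*(k^4 - 16*k^3 + 93*k^2 - 230*k + 200) = (k - 4)^2*(k^3 - 12*k^2 + 45*k - 50) = (k - 4)^2*(k - 2)*(k^2 - 10*k + 25) = (k - 5)*(k - 4)^2*(k - 2)*(k - 5)
(4) = (s - 5)*(s^2 - 2*s - 3) = (s - 5)*(s - 3)*(s + 1)
(5) = (p + 4)*(p^2 - 4*p) = (p - 4)*(p + 4)*(p)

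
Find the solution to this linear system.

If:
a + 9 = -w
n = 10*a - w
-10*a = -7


Then:
a = 7/10
n = 167/10
w = -97/10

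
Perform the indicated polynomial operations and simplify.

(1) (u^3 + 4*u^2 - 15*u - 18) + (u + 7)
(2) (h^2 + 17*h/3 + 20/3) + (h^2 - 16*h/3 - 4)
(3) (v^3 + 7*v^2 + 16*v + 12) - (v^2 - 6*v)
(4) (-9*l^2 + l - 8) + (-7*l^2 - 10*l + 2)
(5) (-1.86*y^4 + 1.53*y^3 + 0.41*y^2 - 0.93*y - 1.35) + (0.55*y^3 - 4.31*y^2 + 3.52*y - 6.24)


(1) = u^3 + 4*u^2 - 14*u - 11
(2) = 2*h^2 + h/3 + 8/3
(3) = v^3 + 6*v^2 + 22*v + 12
(4) = -16*l^2 - 9*l - 6
(5) = -1.86*y^4 + 2.08*y^3 - 3.9*y^2 + 2.59*y - 7.59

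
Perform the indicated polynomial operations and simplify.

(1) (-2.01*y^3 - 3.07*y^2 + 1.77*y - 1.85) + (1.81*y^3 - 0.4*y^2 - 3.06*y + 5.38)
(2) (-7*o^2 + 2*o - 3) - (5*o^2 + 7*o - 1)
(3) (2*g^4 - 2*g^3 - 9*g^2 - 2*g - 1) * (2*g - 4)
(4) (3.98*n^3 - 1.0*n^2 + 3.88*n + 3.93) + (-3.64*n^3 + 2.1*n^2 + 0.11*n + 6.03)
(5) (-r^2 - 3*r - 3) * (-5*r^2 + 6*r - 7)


(1) = -0.2*y^3 - 3.47*y^2 - 1.29*y + 3.53
(2) = -12*o^2 - 5*o - 2
(3) = 4*g^5 - 12*g^4 - 10*g^3 + 32*g^2 + 6*g + 4
(4) = 0.34*n^3 + 1.1*n^2 + 3.99*n + 9.96
(5) = 5*r^4 + 9*r^3 + 4*r^2 + 3*r + 21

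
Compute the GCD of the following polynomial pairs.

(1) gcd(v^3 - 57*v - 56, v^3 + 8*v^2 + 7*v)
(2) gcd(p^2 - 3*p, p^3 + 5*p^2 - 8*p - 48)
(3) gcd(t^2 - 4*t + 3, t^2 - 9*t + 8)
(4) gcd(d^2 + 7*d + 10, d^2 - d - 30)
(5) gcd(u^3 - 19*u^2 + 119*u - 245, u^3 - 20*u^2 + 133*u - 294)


(1) = gcd((v - 8)*(v + 1)*(v + 7), v*(v + 1)*(v + 7)) = v^2 + 8*v + 7
(2) = p - 3
(3) = gcd((t - 3)*(t - 1), (t - 8)*(t - 1)) = t - 1
(4) = gcd((d + 2)*(d + 5), (d - 6)*(d + 5)) = d + 5
(5) = gcd((u - 7)^2*(u - 5), (u - 7)^2*(u - 6)) = u^2 - 14*u + 49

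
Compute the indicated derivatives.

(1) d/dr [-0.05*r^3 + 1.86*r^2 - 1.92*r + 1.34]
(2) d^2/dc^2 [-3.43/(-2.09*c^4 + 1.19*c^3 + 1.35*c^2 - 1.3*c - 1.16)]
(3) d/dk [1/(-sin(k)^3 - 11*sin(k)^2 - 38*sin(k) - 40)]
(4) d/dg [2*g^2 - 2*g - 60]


(1) = -0.15*r^2 + 3.72*r - 1.92
(2) = ((-86.0244*c^2 + 24.4902*c + 9.261)*(2.09*c^4 - 1.19*c^3 - 1.35*c^2 + 1.3*c + 1.16) + 3.43*(8.36*c^3 - 3.57*c^2 - 2.7*c + 1.3)*(16.72*c^3 - 7.14*c^2 - 5.4*c + 2.6))/(2.09*c^4 - 1.19*c^3 - 1.35*c^2 + 1.3*c + 1.16)^3
(3) = (3*sin(k)^2 + 22*sin(k) + 38)*cos(k)/(sin(k)^3 + 11*sin(k)^2 + 38*sin(k) + 40)^2
(4) = 4*g - 2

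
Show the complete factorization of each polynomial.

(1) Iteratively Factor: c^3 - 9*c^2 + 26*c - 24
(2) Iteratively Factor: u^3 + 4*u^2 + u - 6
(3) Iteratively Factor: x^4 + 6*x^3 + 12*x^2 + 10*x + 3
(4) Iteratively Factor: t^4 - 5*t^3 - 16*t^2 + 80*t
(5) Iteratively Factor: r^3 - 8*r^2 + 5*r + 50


(1) = (c - 2)*(c^2 - 7*c + 12) = (c - 3)*(c - 2)*(c - 4)
(2) = (u + 2)*(u^2 + 2*u - 3) = (u + 2)*(u + 3)*(u - 1)
(3) = (x + 1)*(x^3 + 5*x^2 + 7*x + 3) = (x + 1)^2*(x^2 + 4*x + 3) = (x + 1)^3*(x + 3)
(4) = (t - 4)*(t^3 - t^2 - 20*t) = (t - 4)*(t + 4)*(t^2 - 5*t) = t*(t - 4)*(t + 4)*(t - 5)
(5) = (r + 2)*(r^2 - 10*r + 25) = (r - 5)*(r + 2)*(r - 5)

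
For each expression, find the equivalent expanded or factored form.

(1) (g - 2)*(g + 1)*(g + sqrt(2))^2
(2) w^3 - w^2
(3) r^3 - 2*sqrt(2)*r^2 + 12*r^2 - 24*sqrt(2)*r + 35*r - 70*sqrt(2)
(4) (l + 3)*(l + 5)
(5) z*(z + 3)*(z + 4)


(1) = g^4 - g^3 + 2*sqrt(2)*g^3 - 2*sqrt(2)*g^2 - 4*sqrt(2)*g - 2*g - 4
(2) = w^2*(w - 1)
(3) = (r + 5)*(r + 7)*(r - 2*sqrt(2))
(4) = l^2 + 8*l + 15
(5) = z^3 + 7*z^2 + 12*z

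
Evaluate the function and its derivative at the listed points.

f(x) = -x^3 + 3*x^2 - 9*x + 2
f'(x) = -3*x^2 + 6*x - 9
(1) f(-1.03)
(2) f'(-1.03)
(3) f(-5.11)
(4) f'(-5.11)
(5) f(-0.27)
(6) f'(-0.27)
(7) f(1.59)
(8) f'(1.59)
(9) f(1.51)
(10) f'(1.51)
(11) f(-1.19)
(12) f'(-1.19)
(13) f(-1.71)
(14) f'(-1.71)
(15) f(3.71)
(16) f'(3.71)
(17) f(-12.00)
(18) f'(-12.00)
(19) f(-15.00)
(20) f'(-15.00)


(1) = 15.55
(2) = -18.36
(3) = 259.76
(4) = -118.00
(5) = 4.67
(6) = -10.84
(7) = -8.75
(8) = -7.04
(9) = -8.19
(10) = -6.78
(11) = 18.64
(12) = -20.39
(13) = 31.16
(14) = -28.03
(15) = -41.16
(16) = -28.03
(17) = 2270.00
(18) = -513.00
(19) = 4187.00
(20) = -774.00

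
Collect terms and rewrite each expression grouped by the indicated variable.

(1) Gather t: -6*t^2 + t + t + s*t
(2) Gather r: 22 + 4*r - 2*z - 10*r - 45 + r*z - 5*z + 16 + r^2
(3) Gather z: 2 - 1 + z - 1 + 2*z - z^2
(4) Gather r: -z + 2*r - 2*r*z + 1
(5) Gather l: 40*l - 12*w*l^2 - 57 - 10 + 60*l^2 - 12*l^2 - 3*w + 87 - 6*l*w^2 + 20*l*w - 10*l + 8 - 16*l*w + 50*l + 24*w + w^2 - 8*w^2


(1) = -6*t^2 + t*(s + 2)
(2) = r^2 + r*(z - 6) - 7*z - 7
(3) = -z^2 + 3*z
(4) = r*(2 - 2*z) - z + 1
(5) = l^2*(48 - 12*w) + l*(-6*w^2 + 4*w + 80) - 7*w^2 + 21*w + 28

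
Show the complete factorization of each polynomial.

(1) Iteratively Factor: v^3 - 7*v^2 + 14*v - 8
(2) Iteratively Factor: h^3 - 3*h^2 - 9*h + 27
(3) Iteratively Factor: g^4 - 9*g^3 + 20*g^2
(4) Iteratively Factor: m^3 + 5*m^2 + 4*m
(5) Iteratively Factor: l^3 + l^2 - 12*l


(1) = (v - 4)*(v^2 - 3*v + 2) = (v - 4)*(v - 1)*(v - 2)
(2) = (h - 3)*(h^2 - 9) = (h - 3)^2*(h + 3)
(3) = (g)*(g^3 - 9*g^2 + 20*g) = g*(g - 4)*(g^2 - 5*g) = g^2*(g - 4)*(g - 5)
(4) = (m)*(m^2 + 5*m + 4) = m*(m + 4)*(m + 1)
(5) = (l + 4)*(l^2 - 3*l) = (l - 3)*(l + 4)*(l)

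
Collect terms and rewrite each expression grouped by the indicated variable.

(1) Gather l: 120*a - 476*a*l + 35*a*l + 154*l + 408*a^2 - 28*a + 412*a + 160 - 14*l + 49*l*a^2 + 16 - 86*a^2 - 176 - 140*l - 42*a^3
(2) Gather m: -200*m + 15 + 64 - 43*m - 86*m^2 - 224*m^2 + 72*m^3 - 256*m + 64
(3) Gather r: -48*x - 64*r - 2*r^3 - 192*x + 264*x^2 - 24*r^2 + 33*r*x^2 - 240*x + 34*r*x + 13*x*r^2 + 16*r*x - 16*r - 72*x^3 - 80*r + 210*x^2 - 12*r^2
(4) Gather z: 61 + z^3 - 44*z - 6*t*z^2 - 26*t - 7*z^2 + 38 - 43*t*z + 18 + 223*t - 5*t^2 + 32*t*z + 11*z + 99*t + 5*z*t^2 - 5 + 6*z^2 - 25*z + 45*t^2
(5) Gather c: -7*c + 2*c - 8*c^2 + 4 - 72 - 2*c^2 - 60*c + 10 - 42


(1) = -42*a^3 + 322*a^2 + 504*a + l*(49*a^2 - 441*a)
(2) = 72*m^3 - 310*m^2 - 499*m + 143
(3) = -2*r^3 + r^2*(13*x - 36) + r*(33*x^2 + 50*x - 160) - 72*x^3 + 474*x^2 - 480*x
(4) = 40*t^2 + 296*t + z^3 + z^2*(-6*t - 1) + z*(5*t^2 - 11*t - 58) + 112
(5) = -10*c^2 - 65*c - 100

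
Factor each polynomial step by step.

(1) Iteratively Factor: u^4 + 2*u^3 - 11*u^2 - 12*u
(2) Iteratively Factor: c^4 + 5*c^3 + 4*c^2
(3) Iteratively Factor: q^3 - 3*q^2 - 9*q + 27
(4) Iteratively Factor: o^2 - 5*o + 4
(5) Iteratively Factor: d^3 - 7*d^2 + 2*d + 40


(1) = (u + 4)*(u^3 - 2*u^2 - 3*u) = (u - 3)*(u + 4)*(u^2 + u) = (u - 3)*(u + 1)*(u + 4)*(u)
(2) = (c)*(c^3 + 5*c^2 + 4*c) = c^2*(c^2 + 5*c + 4) = c^2*(c + 4)*(c + 1)
(3) = (q + 3)*(q^2 - 6*q + 9) = (q - 3)*(q + 3)*(q - 3)
(4) = (o - 1)*(o - 4)
(5) = (d - 4)*(d^2 - 3*d - 10) = (d - 5)*(d - 4)*(d + 2)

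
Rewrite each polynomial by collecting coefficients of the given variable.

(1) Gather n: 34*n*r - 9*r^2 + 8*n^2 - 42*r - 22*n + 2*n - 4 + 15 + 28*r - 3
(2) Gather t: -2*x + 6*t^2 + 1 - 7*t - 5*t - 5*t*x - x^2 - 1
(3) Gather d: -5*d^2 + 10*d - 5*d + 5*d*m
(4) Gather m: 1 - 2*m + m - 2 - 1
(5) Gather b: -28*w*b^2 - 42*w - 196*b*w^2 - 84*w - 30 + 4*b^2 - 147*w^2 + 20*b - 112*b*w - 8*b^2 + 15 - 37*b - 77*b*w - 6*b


(1) = 8*n^2 + n*(34*r - 20) - 9*r^2 - 14*r + 8
(2) = 6*t^2 + t*(-5*x - 12) - x^2 - 2*x
(3) = -5*d^2 + d*(5*m + 5)
(4) = -m - 2
(5) = b^2*(-28*w - 4) + b*(-196*w^2 - 189*w - 23) - 147*w^2 - 126*w - 15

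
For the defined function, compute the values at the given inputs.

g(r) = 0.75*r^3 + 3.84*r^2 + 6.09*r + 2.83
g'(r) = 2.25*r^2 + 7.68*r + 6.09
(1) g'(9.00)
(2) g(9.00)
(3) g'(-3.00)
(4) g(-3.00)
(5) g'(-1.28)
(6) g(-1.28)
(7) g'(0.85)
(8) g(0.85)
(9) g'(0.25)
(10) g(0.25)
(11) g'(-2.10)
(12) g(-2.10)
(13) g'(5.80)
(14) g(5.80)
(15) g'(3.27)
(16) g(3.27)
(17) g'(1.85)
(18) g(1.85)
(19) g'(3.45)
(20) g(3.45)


(1) = 257.46
(2) = 915.43
(3) = 3.30
(4) = -1.13
(5) = -0.05
(6) = -0.25
(7) = 14.24
(8) = 11.24
(9) = 8.15
(10) = 4.60
(11) = -0.12
(12) = 0.03
(13) = 126.32
(14) = 313.66
(15) = 55.26
(16) = 90.03
(17) = 28.00
(18) = 31.99
(19) = 59.37
(20) = 100.34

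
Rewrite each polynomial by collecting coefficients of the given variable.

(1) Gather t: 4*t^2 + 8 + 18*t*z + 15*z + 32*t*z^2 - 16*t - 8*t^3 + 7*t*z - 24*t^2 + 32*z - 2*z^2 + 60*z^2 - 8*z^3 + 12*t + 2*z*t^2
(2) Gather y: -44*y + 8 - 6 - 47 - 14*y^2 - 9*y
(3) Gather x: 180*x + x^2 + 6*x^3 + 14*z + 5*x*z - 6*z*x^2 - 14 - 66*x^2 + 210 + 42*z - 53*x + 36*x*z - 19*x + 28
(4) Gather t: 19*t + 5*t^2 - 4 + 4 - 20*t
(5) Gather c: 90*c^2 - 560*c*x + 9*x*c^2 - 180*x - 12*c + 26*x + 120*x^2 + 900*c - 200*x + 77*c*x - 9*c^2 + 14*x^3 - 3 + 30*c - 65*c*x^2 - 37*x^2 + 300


(1) = -8*t^3 + t^2*(2*z - 20) + t*(32*z^2 + 25*z - 4) - 8*z^3 + 58*z^2 + 47*z + 8
(2) = -14*y^2 - 53*y - 45
(3) = 6*x^3 + x^2*(-6*z - 65) + x*(41*z + 108) + 56*z + 224
(4) = 5*t^2 - t
(5) = c^2*(9*x + 81) + c*(-65*x^2 - 483*x + 918) + 14*x^3 + 83*x^2 - 354*x + 297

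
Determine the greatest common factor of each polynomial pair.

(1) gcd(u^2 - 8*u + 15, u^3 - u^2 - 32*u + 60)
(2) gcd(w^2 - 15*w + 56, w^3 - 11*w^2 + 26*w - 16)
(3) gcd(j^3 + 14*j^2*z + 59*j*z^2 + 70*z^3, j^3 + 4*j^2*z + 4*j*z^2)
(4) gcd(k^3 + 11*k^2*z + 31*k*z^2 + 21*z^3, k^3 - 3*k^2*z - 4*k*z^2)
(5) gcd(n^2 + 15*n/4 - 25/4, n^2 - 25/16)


(1) = gcd((u - 5)*(u - 3), (u - 5)*(u - 2)*(u + 6)) = u - 5
(2) = w - 8
(3) = gcd((j + 2*z)*(j + 5*z)*(j + 7*z), j*(j + 2*z)^2) = j + 2*z
(4) = k + z
(5) = n - 5/4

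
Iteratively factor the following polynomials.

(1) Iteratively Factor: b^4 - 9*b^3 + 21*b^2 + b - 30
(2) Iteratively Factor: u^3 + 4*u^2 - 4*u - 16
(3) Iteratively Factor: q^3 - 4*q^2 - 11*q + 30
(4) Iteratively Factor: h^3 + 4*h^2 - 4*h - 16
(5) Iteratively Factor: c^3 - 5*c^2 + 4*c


(1) = (b - 5)*(b^3 - 4*b^2 + b + 6) = (b - 5)*(b + 1)*(b^2 - 5*b + 6) = (b - 5)*(b - 2)*(b + 1)*(b - 3)
(2) = (u + 2)*(u^2 + 2*u - 8) = (u - 2)*(u + 2)*(u + 4)
(3) = (q + 3)*(q^2 - 7*q + 10) = (q - 2)*(q + 3)*(q - 5)
(4) = (h + 4)*(h^2 - 4) = (h - 2)*(h + 4)*(h + 2)
(5) = (c)*(c^2 - 5*c + 4) = c*(c - 1)*(c - 4)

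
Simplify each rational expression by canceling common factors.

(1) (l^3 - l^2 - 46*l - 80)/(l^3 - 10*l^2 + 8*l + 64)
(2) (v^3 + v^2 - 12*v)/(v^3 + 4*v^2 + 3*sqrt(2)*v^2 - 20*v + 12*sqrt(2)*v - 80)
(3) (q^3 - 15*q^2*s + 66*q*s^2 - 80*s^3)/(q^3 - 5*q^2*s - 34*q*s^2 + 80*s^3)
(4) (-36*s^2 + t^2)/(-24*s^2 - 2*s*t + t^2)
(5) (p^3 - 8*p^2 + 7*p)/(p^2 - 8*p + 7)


(1) = (l + 5)/(l - 4)
(2) = (v^2 - 3*v)/(v^2 + 3*sqrt(2)*v - 20)
(3) = (q - 5*s)/(q + 5*s)
(4) = (6*s + t)/(4*s + t)
(5) = p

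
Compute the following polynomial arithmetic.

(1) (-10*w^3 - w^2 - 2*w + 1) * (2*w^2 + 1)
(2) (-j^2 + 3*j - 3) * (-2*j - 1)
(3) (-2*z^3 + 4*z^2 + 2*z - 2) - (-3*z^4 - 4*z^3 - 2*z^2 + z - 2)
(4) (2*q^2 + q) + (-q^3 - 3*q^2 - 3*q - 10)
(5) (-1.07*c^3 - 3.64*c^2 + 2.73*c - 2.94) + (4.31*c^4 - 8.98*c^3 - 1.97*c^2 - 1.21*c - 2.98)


(1) = -20*w^5 - 2*w^4 - 14*w^3 + w^2 - 2*w + 1
(2) = 2*j^3 - 5*j^2 + 3*j + 3
(3) = 3*z^4 + 2*z^3 + 6*z^2 + z
(4) = -q^3 - q^2 - 2*q - 10
(5) = 4.31*c^4 - 10.05*c^3 - 5.61*c^2 + 1.52*c - 5.92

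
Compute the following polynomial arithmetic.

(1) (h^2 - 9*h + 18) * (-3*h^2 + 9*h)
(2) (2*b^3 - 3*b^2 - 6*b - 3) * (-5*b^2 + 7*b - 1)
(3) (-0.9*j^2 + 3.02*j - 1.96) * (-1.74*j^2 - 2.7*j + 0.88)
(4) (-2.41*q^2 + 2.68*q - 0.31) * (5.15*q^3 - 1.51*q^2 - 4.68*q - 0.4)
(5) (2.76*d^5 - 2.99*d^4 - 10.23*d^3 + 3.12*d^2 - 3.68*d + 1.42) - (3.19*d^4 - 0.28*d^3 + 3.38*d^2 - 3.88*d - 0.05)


(1) = -3*h^4 + 36*h^3 - 135*h^2 + 162*h
(2) = -10*b^5 + 29*b^4 + 7*b^3 - 24*b^2 - 15*b + 3
(3) = 1.566*j^4 - 2.8248*j^3 - 5.5356*j^2 + 7.9496*j - 1.7248
(4) = -12.4115*q^5 + 17.4411*q^4 + 5.6355*q^3 - 11.1103*q^2 + 0.3788*q + 0.124
(5) = 2.76*d^5 - 6.18*d^4 - 9.95*d^3 - 0.26*d^2 + 0.2*d + 1.47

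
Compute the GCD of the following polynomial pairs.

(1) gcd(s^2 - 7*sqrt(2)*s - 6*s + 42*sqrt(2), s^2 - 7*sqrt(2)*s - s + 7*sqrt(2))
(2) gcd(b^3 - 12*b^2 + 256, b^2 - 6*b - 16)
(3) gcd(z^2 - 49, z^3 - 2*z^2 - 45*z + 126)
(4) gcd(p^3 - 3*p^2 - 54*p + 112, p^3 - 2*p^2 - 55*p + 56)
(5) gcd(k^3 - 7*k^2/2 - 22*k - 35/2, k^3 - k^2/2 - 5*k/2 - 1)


(1) = gcd((s - 6)*(s - 7*sqrt(2)), (s - 1)*(s - 7*sqrt(2))) = s - 7*sqrt(2)
(2) = gcd((b - 8)^2*(b + 4), (b - 8)*(b + 2)) = b - 8
(3) = gcd((z - 7)*(z + 7), (z - 6)*(z - 3)*(z + 7)) = z + 7
(4) = p^2 - p - 56
(5) = k + 1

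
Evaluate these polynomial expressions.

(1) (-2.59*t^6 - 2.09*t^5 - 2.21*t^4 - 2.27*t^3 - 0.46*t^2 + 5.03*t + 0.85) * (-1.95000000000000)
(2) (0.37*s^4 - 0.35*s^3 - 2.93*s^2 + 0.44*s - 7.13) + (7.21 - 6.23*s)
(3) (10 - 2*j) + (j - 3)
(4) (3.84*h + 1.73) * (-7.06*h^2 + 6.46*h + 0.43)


(1) = 5.0505*t^6 + 4.0755*t^5 + 4.3095*t^4 + 4.4265*t^3 + 0.897*t^2 - 9.8085*t - 1.6575
(2) = 0.37*s^4 - 0.35*s^3 - 2.93*s^2 - 5.79*s + 0.08
(3) = 7 - j
(4) = -27.1104*h^3 + 12.5926*h^2 + 12.827*h + 0.7439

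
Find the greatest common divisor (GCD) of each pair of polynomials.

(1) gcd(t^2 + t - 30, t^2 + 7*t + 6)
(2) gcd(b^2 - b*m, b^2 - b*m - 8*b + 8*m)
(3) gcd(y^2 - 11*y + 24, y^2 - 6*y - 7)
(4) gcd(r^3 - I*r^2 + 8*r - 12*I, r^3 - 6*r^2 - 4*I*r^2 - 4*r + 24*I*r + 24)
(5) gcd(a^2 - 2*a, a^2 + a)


(1) = t + 6
(2) = gcd(b*(b - m), (b - 8)*(b - m)) = b - m
(3) = 1
(4) = r^2 - 4*I*r - 4
(5) = a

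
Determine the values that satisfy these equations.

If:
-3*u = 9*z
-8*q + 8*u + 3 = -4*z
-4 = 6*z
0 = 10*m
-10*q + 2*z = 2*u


Then:
No Solution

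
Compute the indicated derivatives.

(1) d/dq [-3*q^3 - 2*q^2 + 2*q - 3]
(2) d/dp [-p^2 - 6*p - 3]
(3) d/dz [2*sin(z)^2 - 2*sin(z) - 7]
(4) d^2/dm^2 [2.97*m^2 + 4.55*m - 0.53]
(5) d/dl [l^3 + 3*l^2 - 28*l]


(1) = -9*q^2 - 4*q + 2
(2) = -2*p - 6
(3) = 2*sin(2*z) - 2*cos(z)
(4) = 5.94000000000000
(5) = 3*l^2 + 6*l - 28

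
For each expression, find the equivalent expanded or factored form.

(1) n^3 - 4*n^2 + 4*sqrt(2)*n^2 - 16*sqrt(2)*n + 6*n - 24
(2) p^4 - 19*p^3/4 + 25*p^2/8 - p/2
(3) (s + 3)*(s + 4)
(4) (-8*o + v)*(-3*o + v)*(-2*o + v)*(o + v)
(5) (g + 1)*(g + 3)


(1) = (n - 4)*(n + sqrt(2))*(n + 3*sqrt(2))
(2) = p*(p - 4)*(p - 1/2)*(p - 1/4)
(3) = s^2 + 7*s + 12
(4) = -48*o^4 - 2*o^3*v + 33*o^2*v^2 - 12*o*v^3 + v^4
(5) = g^2 + 4*g + 3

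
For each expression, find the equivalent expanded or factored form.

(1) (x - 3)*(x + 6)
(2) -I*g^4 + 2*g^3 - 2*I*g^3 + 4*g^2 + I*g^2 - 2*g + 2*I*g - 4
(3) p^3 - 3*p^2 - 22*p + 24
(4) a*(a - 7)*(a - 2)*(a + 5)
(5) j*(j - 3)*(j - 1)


(1) = x^2 + 3*x - 18
(2) = (g + 1)*(g + 2)*(g + 2*I)*(-I*g + I)
(3) = (p - 6)*(p - 1)*(p + 4)
(4) = a^4 - 4*a^3 - 31*a^2 + 70*a
(5) = j^3 - 4*j^2 + 3*j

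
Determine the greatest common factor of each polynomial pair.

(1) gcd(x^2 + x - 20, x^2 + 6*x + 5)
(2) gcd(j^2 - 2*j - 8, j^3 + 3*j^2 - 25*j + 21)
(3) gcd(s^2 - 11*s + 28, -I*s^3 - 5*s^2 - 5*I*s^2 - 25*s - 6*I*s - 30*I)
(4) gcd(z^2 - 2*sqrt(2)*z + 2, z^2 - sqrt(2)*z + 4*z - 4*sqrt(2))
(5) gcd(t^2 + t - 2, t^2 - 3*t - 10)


(1) = x + 5
(2) = gcd((j - 4)*(j + 2), (j - 3)*(j - 1)*(j + 7)) = 1
(3) = gcd((s - 7)*(s - 4), (s + 5)*(s - 6*I)*(-I*s + 1)) = 1
(4) = gcd((z - sqrt(2))^2, (z + 4)*(z - sqrt(2))) = z - sqrt(2)
(5) = gcd((t - 1)*(t + 2), (t - 5)*(t + 2)) = t + 2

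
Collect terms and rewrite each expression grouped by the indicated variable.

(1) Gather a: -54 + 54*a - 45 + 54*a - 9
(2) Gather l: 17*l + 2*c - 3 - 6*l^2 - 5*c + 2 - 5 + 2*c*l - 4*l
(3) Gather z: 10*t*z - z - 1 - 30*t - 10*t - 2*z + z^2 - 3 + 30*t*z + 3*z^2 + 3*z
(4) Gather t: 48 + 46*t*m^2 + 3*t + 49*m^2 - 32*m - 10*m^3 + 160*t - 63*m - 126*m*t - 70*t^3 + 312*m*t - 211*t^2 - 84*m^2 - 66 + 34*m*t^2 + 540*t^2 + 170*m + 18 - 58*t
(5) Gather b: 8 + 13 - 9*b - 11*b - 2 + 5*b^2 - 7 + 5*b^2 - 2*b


(1) = 108*a - 108
(2) = -3*c - 6*l^2 + l*(2*c + 13) - 6
(3) = 40*t*z - 40*t + 4*z^2 - 4
(4) = -10*m^3 - 35*m^2 + 75*m - 70*t^3 + t^2*(34*m + 329) + t*(46*m^2 + 186*m + 105)
(5) = 10*b^2 - 22*b + 12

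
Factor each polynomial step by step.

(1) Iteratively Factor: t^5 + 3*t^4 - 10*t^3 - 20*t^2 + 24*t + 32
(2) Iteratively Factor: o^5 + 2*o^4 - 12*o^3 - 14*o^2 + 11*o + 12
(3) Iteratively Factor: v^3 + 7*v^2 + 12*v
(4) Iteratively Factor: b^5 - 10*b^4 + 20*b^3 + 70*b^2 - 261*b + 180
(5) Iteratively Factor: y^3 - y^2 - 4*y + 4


(1) = (t + 2)*(t^4 + t^3 - 12*t^2 + 4*t + 16) = (t + 2)*(t + 4)*(t^3 - 3*t^2 + 4) = (t - 2)*(t + 2)*(t + 4)*(t^2 - t - 2) = (t - 2)*(t + 1)*(t + 2)*(t + 4)*(t - 2)
(2) = (o + 4)*(o^4 - 2*o^3 - 4*o^2 + 2*o + 3) = (o + 1)*(o + 4)*(o^3 - 3*o^2 - o + 3) = (o - 3)*(o + 1)*(o + 4)*(o^2 - 1) = (o - 3)*(o + 1)^2*(o + 4)*(o - 1)
(3) = (v)*(v^2 + 7*v + 12) = v*(v + 4)*(v + 3)
(4) = (b - 3)*(b^4 - 7*b^3 - b^2 + 67*b - 60) = (b - 4)*(b - 3)*(b^3 - 3*b^2 - 13*b + 15) = (b - 4)*(b - 3)*(b + 3)*(b^2 - 6*b + 5) = (b - 5)*(b - 4)*(b - 3)*(b + 3)*(b - 1)
(5) = (y - 2)*(y^2 + y - 2) = (y - 2)*(y - 1)*(y + 2)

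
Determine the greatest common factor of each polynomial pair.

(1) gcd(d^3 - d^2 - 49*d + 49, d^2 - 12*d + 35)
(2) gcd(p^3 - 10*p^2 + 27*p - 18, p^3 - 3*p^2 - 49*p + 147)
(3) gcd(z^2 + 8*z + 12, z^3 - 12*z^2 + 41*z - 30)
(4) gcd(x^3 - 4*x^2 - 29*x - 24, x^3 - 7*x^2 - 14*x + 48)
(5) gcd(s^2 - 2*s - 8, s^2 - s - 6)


(1) = gcd((d - 7)*(d - 1)*(d + 7), (d - 7)*(d - 5)) = d - 7
(2) = gcd((p - 6)*(p - 3)*(p - 1), (p - 7)*(p - 3)*(p + 7)) = p - 3
(3) = 1
(4) = x^2 - 5*x - 24
(5) = gcd((s - 4)*(s + 2), (s - 3)*(s + 2)) = s + 2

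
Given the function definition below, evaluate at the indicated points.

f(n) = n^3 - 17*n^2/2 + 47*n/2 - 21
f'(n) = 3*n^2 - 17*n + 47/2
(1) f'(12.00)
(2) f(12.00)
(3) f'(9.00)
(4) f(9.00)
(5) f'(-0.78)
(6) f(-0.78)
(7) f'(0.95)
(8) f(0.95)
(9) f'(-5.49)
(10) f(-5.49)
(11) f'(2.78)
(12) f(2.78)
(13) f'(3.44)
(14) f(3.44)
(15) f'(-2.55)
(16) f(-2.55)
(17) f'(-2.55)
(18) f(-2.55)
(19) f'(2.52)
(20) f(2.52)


(1) = 251.50
(2) = 765.00
(3) = 113.50
(4) = 231.00
(5) = 38.59
(6) = -44.98
(7) = 10.06
(8) = -5.49
(9) = 207.25
(10) = -571.67
(11) = -0.57
(12) = 0.12
(13) = 0.52
(14) = -0.04
(15) = 86.36
(16) = -152.78
(17) = 86.36
(18) = -152.78
(19) = -0.29
(20) = 0.24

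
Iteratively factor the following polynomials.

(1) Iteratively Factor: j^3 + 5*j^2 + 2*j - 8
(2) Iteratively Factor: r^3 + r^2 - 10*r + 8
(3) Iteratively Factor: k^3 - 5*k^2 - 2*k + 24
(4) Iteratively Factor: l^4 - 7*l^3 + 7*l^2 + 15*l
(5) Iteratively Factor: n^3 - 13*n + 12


(1) = (j + 2)*(j^2 + 3*j - 4) = (j - 1)*(j + 2)*(j + 4)
(2) = (r - 1)*(r^2 + 2*r - 8) = (r - 2)*(r - 1)*(r + 4)
(3) = (k - 4)*(k^2 - k - 6) = (k - 4)*(k - 3)*(k + 2)
(4) = (l - 3)*(l^3 - 4*l^2 - 5*l) = (l - 3)*(l + 1)*(l^2 - 5*l) = l*(l - 3)*(l + 1)*(l - 5)
(5) = (n - 1)*(n^2 + n - 12) = (n - 1)*(n + 4)*(n - 3)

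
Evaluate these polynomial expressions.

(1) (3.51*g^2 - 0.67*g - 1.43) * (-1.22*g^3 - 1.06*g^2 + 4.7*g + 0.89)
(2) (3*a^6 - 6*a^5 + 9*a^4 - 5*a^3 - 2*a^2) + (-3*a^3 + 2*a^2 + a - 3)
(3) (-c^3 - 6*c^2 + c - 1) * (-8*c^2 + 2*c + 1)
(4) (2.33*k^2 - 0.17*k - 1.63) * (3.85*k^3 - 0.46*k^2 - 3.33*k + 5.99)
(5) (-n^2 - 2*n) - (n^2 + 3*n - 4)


(1) = -4.2822*g^5 - 2.9032*g^4 + 18.9518*g^3 + 1.4907*g^2 - 7.3173*g - 1.2727
(2) = 3*a^6 - 6*a^5 + 9*a^4 - 8*a^3 + a - 3
(3) = 8*c^5 + 46*c^4 - 21*c^3 + 4*c^2 - c - 1
(4) = 8.9705*k^5 - 1.7263*k^4 - 13.9562*k^3 + 15.2726*k^2 + 4.4096*k - 9.7637
(5) = -2*n^2 - 5*n + 4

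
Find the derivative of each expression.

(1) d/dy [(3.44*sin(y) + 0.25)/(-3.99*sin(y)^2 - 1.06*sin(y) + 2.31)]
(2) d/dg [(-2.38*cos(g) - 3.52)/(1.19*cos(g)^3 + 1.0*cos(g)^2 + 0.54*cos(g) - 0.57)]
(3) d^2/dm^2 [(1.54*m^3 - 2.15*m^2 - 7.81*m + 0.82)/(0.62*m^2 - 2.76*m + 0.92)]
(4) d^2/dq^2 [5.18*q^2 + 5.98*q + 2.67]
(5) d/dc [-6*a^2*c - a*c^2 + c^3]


(1) = (13.7256*sin(y)^2 + 1.995*sin(y) + 8.2114)*cos(y)/(15.9201*sin(y)^4 + 8.4588*sin(y)^3 - 17.3102*sin(y)^2 - 4.8972*sin(y) + 5.3361)
(2) = -(5.6644*cos(g)^3 + 14.9464*cos(g)^2 + 7.04*cos(g) + 3.2574)*sin(g)/(1.19*cos(g)^3 + 1.0*cos(g)^2 + 0.54*cos(g) - 0.57)^2
(3) = (8.342888*m^3 - 14.2128*m^2 + 26.130576*m - 31.744416)/(0.238328*m^6 - 3.182832*m^5 + 15.22968*m^4 - 30.4704*m^3 + 22.59888*m^2 - 7.008192*m + 0.778688)
(4) = 10.3600000000000
(5) = -6*a^2 - 2*a*c + 3*c^2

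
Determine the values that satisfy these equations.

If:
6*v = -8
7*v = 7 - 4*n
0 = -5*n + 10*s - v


Then:
n = 49/12
s = 229/120
v = -4/3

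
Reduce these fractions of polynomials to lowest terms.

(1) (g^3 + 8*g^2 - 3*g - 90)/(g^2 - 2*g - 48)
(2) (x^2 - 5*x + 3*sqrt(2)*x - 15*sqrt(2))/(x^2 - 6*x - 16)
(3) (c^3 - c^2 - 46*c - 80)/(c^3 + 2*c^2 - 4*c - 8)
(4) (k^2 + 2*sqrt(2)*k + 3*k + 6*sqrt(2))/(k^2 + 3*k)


(1) = (g^2 + 2*g - 15)/(g - 8)
(2) = (x^2 + x*(-5 + 3*sqrt(2)) - 15*sqrt(2))/(x^2 - 6*x - 16)
(3) = (c^2 - 3*c - 40)/(c^2 - 4)
(4) = (k + 2*sqrt(2))/k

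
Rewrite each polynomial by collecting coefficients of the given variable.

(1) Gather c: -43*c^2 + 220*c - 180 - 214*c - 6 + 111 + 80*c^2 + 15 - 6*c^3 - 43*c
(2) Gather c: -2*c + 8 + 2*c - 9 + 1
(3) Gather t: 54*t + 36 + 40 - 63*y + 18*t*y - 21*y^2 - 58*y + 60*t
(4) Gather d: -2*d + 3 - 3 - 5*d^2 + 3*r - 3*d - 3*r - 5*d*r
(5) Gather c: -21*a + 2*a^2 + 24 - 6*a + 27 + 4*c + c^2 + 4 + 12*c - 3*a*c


(1) = -6*c^3 + 37*c^2 - 37*c - 60
(2) = 0
(3) = t*(18*y + 114) - 21*y^2 - 121*y + 76
(4) = -5*d^2 + d*(-5*r - 5)
(5) = 2*a^2 - 27*a + c^2 + c*(16 - 3*a) + 55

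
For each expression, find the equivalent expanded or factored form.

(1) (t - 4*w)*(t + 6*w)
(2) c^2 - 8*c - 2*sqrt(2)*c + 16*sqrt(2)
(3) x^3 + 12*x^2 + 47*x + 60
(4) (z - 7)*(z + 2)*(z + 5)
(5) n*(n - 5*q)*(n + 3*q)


(1) = t^2 + 2*t*w - 24*w^2
(2) = (c - 8)*(c - 2*sqrt(2))
(3) = (x + 3)*(x + 4)*(x + 5)
(4) = z^3 - 39*z - 70
(5) = n^3 - 2*n^2*q - 15*n*q^2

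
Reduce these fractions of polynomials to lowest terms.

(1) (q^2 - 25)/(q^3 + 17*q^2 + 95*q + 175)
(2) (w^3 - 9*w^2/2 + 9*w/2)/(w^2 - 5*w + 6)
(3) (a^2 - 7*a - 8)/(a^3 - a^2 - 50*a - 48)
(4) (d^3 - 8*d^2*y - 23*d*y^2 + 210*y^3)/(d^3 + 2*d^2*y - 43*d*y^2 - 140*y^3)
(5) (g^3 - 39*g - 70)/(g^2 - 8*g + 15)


(1) = (q - 5)/(q^2 + 12*q + 35)
(2) = (2*w^2 - 3*w)/(2*w - 4)
(3) = 1/(a + 6)
(4) = (d - 6*y)/(d + 4*y)
(5) = (g^3 - 39*g - 70)/(g^2 - 8*g + 15)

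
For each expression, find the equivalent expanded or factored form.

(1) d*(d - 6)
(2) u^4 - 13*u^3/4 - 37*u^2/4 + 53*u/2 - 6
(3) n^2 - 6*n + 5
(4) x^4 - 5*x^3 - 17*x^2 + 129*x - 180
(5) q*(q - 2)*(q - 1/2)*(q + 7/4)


(1) = d^2 - 6*d
(2) = (u - 4)*(u - 2)*(u - 1/4)*(u + 3)
(3) = (n - 5)*(n - 1)
(4) = (x - 4)*(x - 3)^2*(x + 5)
(5) = q^4 - 3*q^3/4 - 27*q^2/8 + 7*q/4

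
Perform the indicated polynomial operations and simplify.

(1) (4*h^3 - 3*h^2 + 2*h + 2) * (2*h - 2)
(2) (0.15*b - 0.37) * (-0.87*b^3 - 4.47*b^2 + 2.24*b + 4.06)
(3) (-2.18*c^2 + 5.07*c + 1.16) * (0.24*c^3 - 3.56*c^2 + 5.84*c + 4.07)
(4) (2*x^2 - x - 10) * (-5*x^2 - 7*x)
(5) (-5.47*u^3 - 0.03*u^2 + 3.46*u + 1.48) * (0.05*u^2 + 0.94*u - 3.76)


(1) = 8*h^4 - 14*h^3 + 10*h^2 - 4
(2) = -0.1305*b^4 - 0.3486*b^3 + 1.9899*b^2 - 0.2198*b - 1.5022
(3) = -0.5232*c^5 + 8.9776*c^4 - 30.502*c^3 + 16.6066*c^2 + 27.4093*c + 4.7212
(4) = -10*x^4 - 9*x^3 + 57*x^2 + 70*x
(5) = -0.2735*u^5 - 5.1433*u^4 + 20.712*u^3 + 3.4392*u^2 - 11.6184*u - 5.5648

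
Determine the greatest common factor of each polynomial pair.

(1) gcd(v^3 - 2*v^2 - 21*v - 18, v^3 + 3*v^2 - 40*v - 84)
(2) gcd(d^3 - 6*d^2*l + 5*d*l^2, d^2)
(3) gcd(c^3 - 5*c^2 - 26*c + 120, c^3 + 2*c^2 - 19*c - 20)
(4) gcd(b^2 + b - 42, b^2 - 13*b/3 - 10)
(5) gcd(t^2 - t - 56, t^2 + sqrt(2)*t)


(1) = v - 6
(2) = gcd(d*(d - 5*l)*(d - l), d^2) = d
(3) = gcd((c - 6)*(c - 4)*(c + 5), (c - 4)*(c + 1)*(c + 5)) = c^2 + c - 20
(4) = b - 6
(5) = 1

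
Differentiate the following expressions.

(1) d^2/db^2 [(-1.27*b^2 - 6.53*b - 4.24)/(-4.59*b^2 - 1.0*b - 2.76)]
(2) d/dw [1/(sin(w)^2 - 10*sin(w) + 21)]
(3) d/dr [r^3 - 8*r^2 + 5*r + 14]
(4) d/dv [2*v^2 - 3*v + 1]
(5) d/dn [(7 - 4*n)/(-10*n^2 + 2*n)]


(1) = (263.490786*b^3 + 439.439256*b^2 - 379.578312*b - 115.644928)/(96.702579*b^6 + 63.2043*b^5 + 188.213868*b^4 + 77.0104*b^3 + 113.174352*b^2 + 22.8528*b + 21.024576)
(2) = 2*(5 - sin(w))*cos(w)/(sin(w)^2 - 10*sin(w) + 21)^2
(3) = 3*r^2 - 16*r + 5
(4) = 4*v - 3
(5) = (-20*n^2 + 70*n - 7)/(2*n^2*(25*n^2 - 10*n + 1))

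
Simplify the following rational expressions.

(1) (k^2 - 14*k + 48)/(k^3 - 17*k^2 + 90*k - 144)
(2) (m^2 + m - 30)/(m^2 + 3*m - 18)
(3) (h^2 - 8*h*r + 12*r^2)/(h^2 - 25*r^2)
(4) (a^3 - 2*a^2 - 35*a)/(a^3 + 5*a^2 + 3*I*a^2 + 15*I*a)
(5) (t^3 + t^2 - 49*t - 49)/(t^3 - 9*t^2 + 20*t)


(1) = 1/(k - 3)
(2) = (m - 5)/(m - 3)
(3) = (-h^2 + 8*h*r - 12*r^2)/(-h^2 + 25*r^2)
(4) = (a - 7)/(a + 3*I)
(5) = (t^3 + t^2 - 49*t - 49)/(t^3 - 9*t^2 + 20*t)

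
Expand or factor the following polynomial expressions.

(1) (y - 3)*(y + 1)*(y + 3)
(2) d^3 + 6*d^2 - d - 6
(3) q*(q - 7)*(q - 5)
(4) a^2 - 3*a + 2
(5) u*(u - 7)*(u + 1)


(1) = y^3 + y^2 - 9*y - 9
(2) = (d - 1)*(d + 1)*(d + 6)
(3) = q^3 - 12*q^2 + 35*q
(4) = (a - 2)*(a - 1)
(5) = u^3 - 6*u^2 - 7*u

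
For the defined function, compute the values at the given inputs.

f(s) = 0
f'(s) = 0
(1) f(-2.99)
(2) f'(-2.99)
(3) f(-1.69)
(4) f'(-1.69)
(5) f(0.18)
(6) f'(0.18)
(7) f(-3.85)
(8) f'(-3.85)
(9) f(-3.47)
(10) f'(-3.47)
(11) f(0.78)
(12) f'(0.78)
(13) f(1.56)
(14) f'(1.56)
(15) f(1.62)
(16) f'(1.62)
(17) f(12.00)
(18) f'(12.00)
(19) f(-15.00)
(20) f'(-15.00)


(1) = 0.00
(2) = 0.00
(3) = 0.00
(4) = 0.00
(5) = 0.00
(6) = 0.00
(7) = 0.00
(8) = 0.00
(9) = 0.00
(10) = 0.00
(11) = 0.00
(12) = 0.00
(13) = 0.00
(14) = 0.00
(15) = 0.00
(16) = 0.00
(17) = 0.00
(18) = 0.00
(19) = 0.00
(20) = 0.00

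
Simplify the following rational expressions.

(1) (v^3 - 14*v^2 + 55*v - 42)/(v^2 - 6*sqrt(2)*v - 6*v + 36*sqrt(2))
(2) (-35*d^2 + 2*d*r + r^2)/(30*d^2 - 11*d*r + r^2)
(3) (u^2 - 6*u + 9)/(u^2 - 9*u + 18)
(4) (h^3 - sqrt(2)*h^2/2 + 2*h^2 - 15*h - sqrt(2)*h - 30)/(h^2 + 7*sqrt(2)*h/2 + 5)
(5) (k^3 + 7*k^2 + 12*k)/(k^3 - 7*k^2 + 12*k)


(1) = (v^2 - 8*v + 7)/(v - 6*sqrt(2))
(2) = (7*d + r)/(-6*d + r)
(3) = (u - 3)/(u - 6)
(4) = (4*h^2 + h*(8 - 12*sqrt(2)) - 24*sqrt(2))/(4*h + 4*sqrt(2))
(5) = (k^2 + 7*k + 12)/(k^2 - 7*k + 12)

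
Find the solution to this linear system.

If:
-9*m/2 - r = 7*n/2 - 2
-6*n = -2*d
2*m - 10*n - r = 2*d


Then:
d = 12/79 - 39*r/158
m = 32/79 - 25*r/158
n = 4/79 - 13*r/158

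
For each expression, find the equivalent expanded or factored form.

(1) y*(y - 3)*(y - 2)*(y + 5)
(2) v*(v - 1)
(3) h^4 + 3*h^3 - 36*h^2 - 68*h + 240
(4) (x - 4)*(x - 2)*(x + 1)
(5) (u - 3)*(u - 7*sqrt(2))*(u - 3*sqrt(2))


(1) = y^4 - 19*y^2 + 30*y
(2) = v^2 - v
(3) = (h - 5)*(h - 2)*(h + 4)*(h + 6)
(4) = x^3 - 5*x^2 + 2*x + 8
(5) = u^3 - 10*sqrt(2)*u^2 - 3*u^2 + 42*u + 30*sqrt(2)*u - 126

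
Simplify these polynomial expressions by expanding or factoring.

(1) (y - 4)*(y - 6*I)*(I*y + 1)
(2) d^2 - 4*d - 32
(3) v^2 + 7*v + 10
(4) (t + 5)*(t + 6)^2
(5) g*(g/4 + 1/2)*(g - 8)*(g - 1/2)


(1) = I*y^3 + 7*y^2 - 4*I*y^2 - 28*y - 6*I*y + 24*I
(2) = (d - 8)*(d + 4)
(3) = (v + 2)*(v + 5)
(4) = t^3 + 17*t^2 + 96*t + 180
(5) = g^4/4 - 13*g^3/8 - 13*g^2/4 + 2*g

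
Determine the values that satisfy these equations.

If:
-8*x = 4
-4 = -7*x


Then:
No Solution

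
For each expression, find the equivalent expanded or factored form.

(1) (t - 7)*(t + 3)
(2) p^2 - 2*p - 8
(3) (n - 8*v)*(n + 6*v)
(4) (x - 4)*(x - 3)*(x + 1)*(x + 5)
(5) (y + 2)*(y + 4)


(1) = t^2 - 4*t - 21
(2) = (p - 4)*(p + 2)
(3) = n^2 - 2*n*v - 48*v^2
(4) = x^4 - x^3 - 25*x^2 + 37*x + 60
(5) = y^2 + 6*y + 8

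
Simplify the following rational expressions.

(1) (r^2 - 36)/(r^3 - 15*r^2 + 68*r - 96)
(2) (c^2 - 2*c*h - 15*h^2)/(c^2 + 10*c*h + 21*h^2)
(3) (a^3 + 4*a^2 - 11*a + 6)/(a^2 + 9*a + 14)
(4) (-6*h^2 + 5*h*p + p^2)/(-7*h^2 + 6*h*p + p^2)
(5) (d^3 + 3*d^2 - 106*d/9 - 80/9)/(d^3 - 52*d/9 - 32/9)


(1) = (r^2 - 36)/(r^3 - 15*r^2 + 68*r - 96)
(2) = (c - 5*h)/(c + 7*h)
(3) = (a^3 + 4*a^2 - 11*a + 6)/(a^2 + 9*a + 14)
(4) = (6*h + p)/(7*h + p)
(5) = (d + 5)/(d + 2)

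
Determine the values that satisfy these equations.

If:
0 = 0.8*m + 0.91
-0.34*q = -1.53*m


Then:
m = -1.14
q = -5.12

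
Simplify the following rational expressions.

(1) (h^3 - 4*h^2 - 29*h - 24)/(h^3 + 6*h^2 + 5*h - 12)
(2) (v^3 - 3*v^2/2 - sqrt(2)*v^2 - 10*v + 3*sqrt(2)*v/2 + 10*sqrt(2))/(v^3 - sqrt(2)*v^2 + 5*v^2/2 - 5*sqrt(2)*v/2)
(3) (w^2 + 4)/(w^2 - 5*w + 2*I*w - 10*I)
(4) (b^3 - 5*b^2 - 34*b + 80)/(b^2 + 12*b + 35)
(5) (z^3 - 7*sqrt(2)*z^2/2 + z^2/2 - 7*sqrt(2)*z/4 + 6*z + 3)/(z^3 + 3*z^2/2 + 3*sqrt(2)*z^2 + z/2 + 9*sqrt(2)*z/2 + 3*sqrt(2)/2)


(1) = (h^2 - 7*h - 8)/(h^2 + 3*h - 4)
(2) = (4*v - 16)/(4*v)
(3) = (w - 2*I)/(w - 5)
(4) = (b^2 - 10*b + 16)/(b + 7)
(5) = (8*z^2 - 28*sqrt(2)*z + 48)/(8*z^2 + z*(8 + 24*sqrt(2)) + 24*sqrt(2))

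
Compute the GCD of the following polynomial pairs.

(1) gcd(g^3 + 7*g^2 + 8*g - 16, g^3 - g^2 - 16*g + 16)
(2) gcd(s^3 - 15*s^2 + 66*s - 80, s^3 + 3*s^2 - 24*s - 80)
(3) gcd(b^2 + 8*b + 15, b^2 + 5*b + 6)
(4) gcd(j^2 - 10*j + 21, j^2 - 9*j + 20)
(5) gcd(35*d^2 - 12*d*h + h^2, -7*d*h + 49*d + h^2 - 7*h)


(1) = g^2 + 3*g - 4
(2) = gcd((s - 8)*(s - 5)*(s - 2), (s - 5)*(s + 4)^2) = s - 5
(3) = b + 3
(4) = gcd((j - 7)*(j - 3), (j - 5)*(j - 4)) = 1
(5) = gcd((-7*d + h)*(-5*d + h), (-7*d + h)*(h - 7)) = 7*d - h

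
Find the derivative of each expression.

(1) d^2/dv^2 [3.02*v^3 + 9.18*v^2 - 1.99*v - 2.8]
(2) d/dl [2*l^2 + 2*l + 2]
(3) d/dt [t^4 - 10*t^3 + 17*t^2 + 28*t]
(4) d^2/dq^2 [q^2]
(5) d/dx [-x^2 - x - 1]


(1) = 18.12*v + 18.36
(2) = 4*l + 2
(3) = 4*t^3 - 30*t^2 + 34*t + 28
(4) = 2
(5) = -2*x - 1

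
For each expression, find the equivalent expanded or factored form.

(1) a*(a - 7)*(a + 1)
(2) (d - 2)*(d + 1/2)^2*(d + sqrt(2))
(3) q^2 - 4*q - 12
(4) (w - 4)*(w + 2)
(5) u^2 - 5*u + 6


(1) = a^3 - 6*a^2 - 7*a
(2) = d^4 - d^3 + sqrt(2)*d^3 - 7*d^2/4 - sqrt(2)*d^2 - 7*sqrt(2)*d/4 - d/2 - sqrt(2)/2
(3) = (q - 6)*(q + 2)
(4) = w^2 - 2*w - 8
(5) = (u - 3)*(u - 2)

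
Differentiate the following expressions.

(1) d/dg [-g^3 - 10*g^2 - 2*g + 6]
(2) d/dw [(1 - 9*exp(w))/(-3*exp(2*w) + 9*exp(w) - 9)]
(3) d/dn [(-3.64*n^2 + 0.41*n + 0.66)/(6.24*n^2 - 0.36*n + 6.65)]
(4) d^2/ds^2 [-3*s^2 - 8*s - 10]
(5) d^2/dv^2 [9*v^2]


(1) = -3*g^2 - 20*g - 2
(2) = (-9*exp(2*w) + 2*exp(w) + 24)*exp(w)/(3*(exp(4*w) - 6*exp(3*w) + 15*exp(2*w) - 18*exp(w) + 9))
(3) = (-1.248*n^2 - 56.6488*n + 2.9641)/(38.9376*n^4 - 4.4928*n^3 + 83.1216*n^2 - 4.788*n + 44.2225)
(4) = -6
(5) = 18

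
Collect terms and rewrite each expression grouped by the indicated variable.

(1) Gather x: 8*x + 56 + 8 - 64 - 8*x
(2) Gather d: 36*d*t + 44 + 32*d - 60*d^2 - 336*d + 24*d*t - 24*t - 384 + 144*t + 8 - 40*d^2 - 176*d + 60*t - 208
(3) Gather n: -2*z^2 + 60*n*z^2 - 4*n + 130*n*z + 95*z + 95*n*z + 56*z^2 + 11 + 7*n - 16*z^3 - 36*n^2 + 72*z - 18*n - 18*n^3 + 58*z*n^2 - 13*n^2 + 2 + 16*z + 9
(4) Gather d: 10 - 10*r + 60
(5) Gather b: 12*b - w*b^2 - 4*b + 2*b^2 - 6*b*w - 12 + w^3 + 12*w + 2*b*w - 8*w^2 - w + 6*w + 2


(1) = 0
(2) = -100*d^2 + d*(60*t - 480) + 180*t - 540
(3) = -18*n^3 + n^2*(58*z - 49) + n*(60*z^2 + 225*z - 15) - 16*z^3 + 54*z^2 + 183*z + 22
(4) = 70 - 10*r
(5) = b^2*(2 - w) + b*(8 - 4*w) + w^3 - 8*w^2 + 17*w - 10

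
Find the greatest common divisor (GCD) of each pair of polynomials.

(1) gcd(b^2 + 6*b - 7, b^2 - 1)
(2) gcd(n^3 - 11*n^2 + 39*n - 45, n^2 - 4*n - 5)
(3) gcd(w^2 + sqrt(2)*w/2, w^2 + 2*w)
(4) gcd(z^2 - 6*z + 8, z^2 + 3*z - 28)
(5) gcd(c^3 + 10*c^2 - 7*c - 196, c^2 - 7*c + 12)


(1) = gcd((b - 1)*(b + 7), (b - 1)*(b + 1)) = b - 1
(2) = n - 5
(3) = w
(4) = z - 4
(5) = c - 4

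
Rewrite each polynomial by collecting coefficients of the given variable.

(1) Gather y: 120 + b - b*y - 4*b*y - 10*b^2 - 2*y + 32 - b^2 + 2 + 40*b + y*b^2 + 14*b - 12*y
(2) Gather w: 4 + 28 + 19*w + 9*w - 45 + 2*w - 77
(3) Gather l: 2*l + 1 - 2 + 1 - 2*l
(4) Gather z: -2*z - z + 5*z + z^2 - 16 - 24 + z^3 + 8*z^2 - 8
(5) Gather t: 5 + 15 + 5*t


(1) = -11*b^2 + 55*b + y*(b^2 - 5*b - 14) + 154
(2) = 30*w - 90
(3) = 0
(4) = z^3 + 9*z^2 + 2*z - 48
(5) = 5*t + 20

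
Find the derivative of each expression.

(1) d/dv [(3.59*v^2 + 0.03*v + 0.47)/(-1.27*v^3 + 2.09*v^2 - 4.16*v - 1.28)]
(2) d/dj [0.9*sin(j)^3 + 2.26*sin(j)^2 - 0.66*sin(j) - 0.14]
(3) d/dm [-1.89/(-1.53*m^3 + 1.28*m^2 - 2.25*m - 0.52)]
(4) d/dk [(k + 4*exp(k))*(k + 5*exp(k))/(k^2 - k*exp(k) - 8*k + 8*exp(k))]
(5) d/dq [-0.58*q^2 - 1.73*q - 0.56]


(1) = (4.5593*v^4 + 0.0762*v^3 - 13.2064*v^2 - 11.155*v + 1.9168)/(1.6129*v^6 - 5.3086*v^5 + 14.9345*v^4 - 14.1376*v^3 + 11.9552*v^2 + 10.6496*v + 1.6384)
(2) = (2.7*sin(j)^2 + 4.52*sin(j) - 0.66)*cos(j)
(3) = (-8.6751*m^2 + 4.8384*m - 4.2525)/(1.53*m^3 - 1.28*m^2 + 2.25*m + 0.52)^2
(4) = ((k + 4*exp(k))*(k + 5*exp(k))*(k*exp(k) - 2*k - 7*exp(k) + 8) + ((k + 4*exp(k))*(5*exp(k) + 1) + (k + 5*exp(k))*(4*exp(k) + 1))*(k^2 - k*exp(k) - 8*k + 8*exp(k)))/(k^2 - k*exp(k) - 8*k + 8*exp(k))^2
(5) = -1.16*q - 1.73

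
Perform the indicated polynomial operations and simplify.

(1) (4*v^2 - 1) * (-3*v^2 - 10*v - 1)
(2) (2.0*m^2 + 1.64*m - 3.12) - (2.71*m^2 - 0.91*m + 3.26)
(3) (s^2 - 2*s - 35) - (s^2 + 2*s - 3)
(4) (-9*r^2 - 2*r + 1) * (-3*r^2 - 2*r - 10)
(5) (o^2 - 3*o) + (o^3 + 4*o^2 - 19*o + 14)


(1) = -12*v^4 - 40*v^3 - v^2 + 10*v + 1
(2) = -0.71*m^2 + 2.55*m - 6.38
(3) = -4*s - 32
(4) = 27*r^4 + 24*r^3 + 91*r^2 + 18*r - 10
(5) = o^3 + 5*o^2 - 22*o + 14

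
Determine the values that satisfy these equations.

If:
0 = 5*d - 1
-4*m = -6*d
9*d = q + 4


Then:
d = 1/5
m = 3/10
q = -11/5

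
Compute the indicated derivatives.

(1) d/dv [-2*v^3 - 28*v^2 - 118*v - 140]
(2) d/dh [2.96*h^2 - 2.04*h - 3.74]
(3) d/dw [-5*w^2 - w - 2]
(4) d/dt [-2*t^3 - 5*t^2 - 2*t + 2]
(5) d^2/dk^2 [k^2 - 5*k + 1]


(1) = -6*v^2 - 56*v - 118
(2) = 5.92*h - 2.04
(3) = -10*w - 1
(4) = -6*t^2 - 10*t - 2
(5) = 2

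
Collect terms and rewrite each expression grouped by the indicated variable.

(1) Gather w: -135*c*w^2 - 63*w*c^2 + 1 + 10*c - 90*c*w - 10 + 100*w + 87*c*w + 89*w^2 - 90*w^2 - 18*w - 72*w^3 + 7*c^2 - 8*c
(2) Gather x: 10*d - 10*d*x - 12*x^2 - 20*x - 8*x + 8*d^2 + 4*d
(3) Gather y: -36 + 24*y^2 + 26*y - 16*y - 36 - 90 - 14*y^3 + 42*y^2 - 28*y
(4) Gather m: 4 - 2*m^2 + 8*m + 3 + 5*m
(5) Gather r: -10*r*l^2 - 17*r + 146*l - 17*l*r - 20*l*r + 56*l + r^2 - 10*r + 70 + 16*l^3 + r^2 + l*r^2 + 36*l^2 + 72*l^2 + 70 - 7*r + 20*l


(1) = 7*c^2 + 2*c - 72*w^3 + w^2*(-135*c - 1) + w*(-63*c^2 - 3*c + 82) - 9
(2) = 8*d^2 + 14*d - 12*x^2 + x*(-10*d - 28)
(3) = -14*y^3 + 66*y^2 - 18*y - 162
(4) = -2*m^2 + 13*m + 7
(5) = 16*l^3 + 108*l^2 + 222*l + r^2*(l + 2) + r*(-10*l^2 - 37*l - 34) + 140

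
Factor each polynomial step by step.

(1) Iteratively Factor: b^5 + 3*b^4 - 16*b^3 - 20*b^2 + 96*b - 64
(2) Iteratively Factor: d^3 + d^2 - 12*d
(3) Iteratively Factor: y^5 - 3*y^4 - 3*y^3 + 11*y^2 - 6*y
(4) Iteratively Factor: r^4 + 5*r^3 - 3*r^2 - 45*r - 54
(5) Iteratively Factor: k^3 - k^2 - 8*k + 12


(1) = (b + 4)*(b^4 - b^3 - 12*b^2 + 28*b - 16) = (b - 1)*(b + 4)*(b^3 - 12*b + 16) = (b - 2)*(b - 1)*(b + 4)*(b^2 + 2*b - 8) = (b - 2)^2*(b - 1)*(b + 4)*(b + 4)
(2) = (d - 3)*(d^2 + 4*d) = d*(d - 3)*(d + 4)
(3) = (y)*(y^4 - 3*y^3 - 3*y^2 + 11*y - 6) = y*(y + 2)*(y^3 - 5*y^2 + 7*y - 3) = y*(y - 1)*(y + 2)*(y^2 - 4*y + 3) = y*(y - 3)*(y - 1)*(y + 2)*(y - 1)
(4) = (r + 2)*(r^3 + 3*r^2 - 9*r - 27) = (r + 2)*(r + 3)*(r^2 - 9) = (r - 3)*(r + 2)*(r + 3)*(r + 3)
(5) = (k - 2)*(k^2 + k - 6) = (k - 2)^2*(k + 3)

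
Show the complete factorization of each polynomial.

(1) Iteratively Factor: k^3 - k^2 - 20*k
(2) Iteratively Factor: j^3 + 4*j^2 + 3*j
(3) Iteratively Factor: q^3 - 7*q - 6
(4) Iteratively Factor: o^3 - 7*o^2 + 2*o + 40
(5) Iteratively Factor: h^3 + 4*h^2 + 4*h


(1) = (k + 4)*(k^2 - 5*k) = k*(k + 4)*(k - 5)
(2) = (j)*(j^2 + 4*j + 3) = j*(j + 1)*(j + 3)
(3) = (q + 2)*(q^2 - 2*q - 3) = (q - 3)*(q + 2)*(q + 1)
(4) = (o + 2)*(o^2 - 9*o + 20) = (o - 5)*(o + 2)*(o - 4)
(5) = (h + 2)*(h^2 + 2*h) = (h + 2)^2*(h)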